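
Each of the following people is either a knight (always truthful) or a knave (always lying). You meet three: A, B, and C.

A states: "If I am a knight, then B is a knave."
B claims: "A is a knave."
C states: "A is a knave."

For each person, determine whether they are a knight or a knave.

A: knight, B: knave, C: knave

Consider A. Suppose A is a knave.
Then A's own statement would have to be false, but it can't be — contradiction.
So A is a knight.
With that fixed, B's statement is false, so B is a knave.
With that fixed, C's statement is false, so C is a knave.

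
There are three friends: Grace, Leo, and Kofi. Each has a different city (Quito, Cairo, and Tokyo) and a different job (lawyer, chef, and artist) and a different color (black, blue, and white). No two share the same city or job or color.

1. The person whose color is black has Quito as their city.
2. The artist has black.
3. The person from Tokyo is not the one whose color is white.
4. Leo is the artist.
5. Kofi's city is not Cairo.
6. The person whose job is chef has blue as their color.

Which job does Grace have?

With clues 1–4, artist is impossible for Grace's job.
With clues 1–6, chef is impossible for Grace's job.
That leaves lawyer.

lawyer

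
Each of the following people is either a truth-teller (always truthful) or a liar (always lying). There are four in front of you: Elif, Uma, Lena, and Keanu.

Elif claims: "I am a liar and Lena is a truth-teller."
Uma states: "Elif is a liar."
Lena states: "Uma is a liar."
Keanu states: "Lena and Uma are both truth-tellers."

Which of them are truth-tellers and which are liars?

Elif: liar, Uma: truth-teller, Lena: liar, Keanu: liar

Consider Elif. Suppose Elif is a truth-teller.
Then Elif's own statement would have to be true, but it can't be — contradiction.
So Elif is a liar.
With that fixed, Uma's statement is true, so Uma is a truth-teller.
With that fixed, Lena's statement is false, so Lena is a liar.
With that fixed, Keanu's statement is false, so Keanu is a liar.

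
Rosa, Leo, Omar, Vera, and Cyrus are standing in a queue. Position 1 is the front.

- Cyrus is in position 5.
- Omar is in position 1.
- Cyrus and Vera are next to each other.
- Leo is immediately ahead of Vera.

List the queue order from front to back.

From clue 1: Cyrus → position 5.
From clues 1–2: Omar → position 1.
From clues 1–3: Vera → position 4.
From clues 1–4: Rosa → position 2, Leo → position 3.

Omar, Rosa, Leo, Vera, Cyrus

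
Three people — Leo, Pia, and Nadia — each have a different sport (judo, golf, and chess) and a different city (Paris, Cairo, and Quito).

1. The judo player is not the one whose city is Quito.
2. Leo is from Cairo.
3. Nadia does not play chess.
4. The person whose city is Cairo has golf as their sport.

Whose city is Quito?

With clues 1–2, Leo is impossible for the one with city Quito.
With clues 1–4, Nadia is impossible for the one with city Quito.
That leaves Pia.

Pia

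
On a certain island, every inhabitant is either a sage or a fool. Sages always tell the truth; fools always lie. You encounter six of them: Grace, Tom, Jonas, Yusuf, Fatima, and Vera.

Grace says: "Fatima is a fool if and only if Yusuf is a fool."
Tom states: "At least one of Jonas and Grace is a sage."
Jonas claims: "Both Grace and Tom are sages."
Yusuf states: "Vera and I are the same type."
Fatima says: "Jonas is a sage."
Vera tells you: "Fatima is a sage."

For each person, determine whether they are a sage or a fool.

Consider Grace. Suppose Grace is a fool.
Then no assignment of the remaining roles makes every statement match its speaker's type — contradiction.
So Grace is a sage.
With that fixed, Tom's statement is true, so Tom is a sage.
With that fixed, Jonas's statement is true, so Jonas is a sage.
With that fixed, Fatima's statement is true, so Fatima is a sage.
With that fixed, Vera's statement is true, so Vera is a sage.
Consider Yusuf. Suppose Yusuf is a fool.
Then Grace's statement comes out false, contradicting Grace being a sage.
So Yusuf is a sage.

Grace: sage, Tom: sage, Jonas: sage, Yusuf: sage, Fatima: sage, Vera: sage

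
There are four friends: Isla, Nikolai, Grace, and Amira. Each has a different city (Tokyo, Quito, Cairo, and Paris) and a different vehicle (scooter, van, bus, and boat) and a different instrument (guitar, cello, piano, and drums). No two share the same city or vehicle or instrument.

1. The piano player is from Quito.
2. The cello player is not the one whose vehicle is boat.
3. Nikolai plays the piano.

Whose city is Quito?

Nikolai

With clues 1–3, Amira, Grace, and Isla are impossible for the one with city Quito.
That leaves Nikolai.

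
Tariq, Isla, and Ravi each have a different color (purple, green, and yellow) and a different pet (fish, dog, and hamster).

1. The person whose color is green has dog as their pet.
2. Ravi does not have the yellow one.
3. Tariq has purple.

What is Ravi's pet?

With clues 1–3, fish and hamster are impossible for Ravi's pet.
That leaves dog.

dog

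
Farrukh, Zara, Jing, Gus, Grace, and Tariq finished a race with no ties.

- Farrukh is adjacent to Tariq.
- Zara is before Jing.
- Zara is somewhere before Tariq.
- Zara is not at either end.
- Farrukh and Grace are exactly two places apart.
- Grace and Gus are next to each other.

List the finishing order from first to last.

Gus, Grace, Zara, Farrukh, Tariq, Jing

From clues 1–2: Zara is in {1,2,3,4,5}.
From clues 1–3: Zara is in {1,2,3}.
From clues 1–4: Zara is in {2,3}.
From clues 1–6: Gus → place 1, Grace → place 2, Zara → place 3, Farrukh → place 4, Tariq → place 5, Jing → place 6.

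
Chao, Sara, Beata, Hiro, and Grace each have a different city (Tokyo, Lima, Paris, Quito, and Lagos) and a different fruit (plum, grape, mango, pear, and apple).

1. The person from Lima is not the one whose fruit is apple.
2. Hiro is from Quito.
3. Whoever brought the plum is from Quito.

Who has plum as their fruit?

With clues 1–3, Beata, Chao, Grace, and Sara are impossible for the one with fruit plum.
That leaves Hiro.

Hiro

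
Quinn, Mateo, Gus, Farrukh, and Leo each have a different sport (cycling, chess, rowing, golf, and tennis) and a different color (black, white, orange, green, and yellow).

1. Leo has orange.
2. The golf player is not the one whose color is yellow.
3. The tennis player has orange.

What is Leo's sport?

tennis

With clues 1–3, chess, cycling, golf, and rowing are impossible for Leo's sport.
That leaves tennis.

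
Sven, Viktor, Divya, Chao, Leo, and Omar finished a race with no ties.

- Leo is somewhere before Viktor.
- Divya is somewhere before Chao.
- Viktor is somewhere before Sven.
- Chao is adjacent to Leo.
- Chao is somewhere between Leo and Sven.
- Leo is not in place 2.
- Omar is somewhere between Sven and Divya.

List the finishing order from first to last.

Divya, Omar, Leo, Chao, Viktor, Sven

From clue 1: Viktor is in {2,3,4,5,6}.
From clues 1–3: Sven is in {3,4,5,6}.
From clues 1–4: Sven is in {5,6}.
From clues 1–6: Leo → place 3, Chao → place 4, Viktor → place 5, Sven → place 6.
From clues 1–7: Divya → place 1, Omar → place 2.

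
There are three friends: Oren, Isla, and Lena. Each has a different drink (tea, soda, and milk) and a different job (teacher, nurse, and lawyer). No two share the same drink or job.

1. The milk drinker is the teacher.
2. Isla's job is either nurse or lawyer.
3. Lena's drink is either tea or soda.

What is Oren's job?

With clues 1–3, lawyer and nurse are impossible for Oren's job.
That leaves teacher.

teacher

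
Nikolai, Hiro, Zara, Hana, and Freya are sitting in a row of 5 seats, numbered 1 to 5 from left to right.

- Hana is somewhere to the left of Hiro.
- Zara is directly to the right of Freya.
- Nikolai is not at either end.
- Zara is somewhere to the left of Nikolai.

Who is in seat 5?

Hiro

With clue 1, Hana is ruled out for seat 5.
With clues 1–2, Freya is ruled out for seat 5.
With clues 1–3, Nikolai is ruled out for seat 5.
With clues 1–4, Zara is ruled out for seat 5.
So seat 5 is Hiro.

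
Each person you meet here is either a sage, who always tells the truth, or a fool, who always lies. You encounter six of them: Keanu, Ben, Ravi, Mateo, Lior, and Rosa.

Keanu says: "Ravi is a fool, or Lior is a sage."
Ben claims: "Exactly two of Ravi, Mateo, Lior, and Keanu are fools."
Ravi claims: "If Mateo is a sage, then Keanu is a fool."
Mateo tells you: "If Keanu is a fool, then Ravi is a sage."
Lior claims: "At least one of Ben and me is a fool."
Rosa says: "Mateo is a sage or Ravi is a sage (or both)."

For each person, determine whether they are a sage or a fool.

Consider Keanu. Suppose Keanu is a fool.
Then no assignment of the remaining roles makes every statement match its speaker's type — contradiction.
So Keanu is a sage.
With that fixed, Mateo's statement is true, so Mateo is a sage.
With that fixed, Rosa's statement is true, so Rosa is a sage.
With that fixed, Ravi's statement is false, so Ravi is a fool.
Consider Ben. Suppose Ben is a sage.
Then whichever role Lior has, Lior's statement has the wrong truth value — contradiction.
So Ben is a fool.
With that fixed, Lior's statement is true, so Lior is a sage.

Keanu: sage, Ben: fool, Ravi: fool, Mateo: sage, Lior: sage, Rosa: sage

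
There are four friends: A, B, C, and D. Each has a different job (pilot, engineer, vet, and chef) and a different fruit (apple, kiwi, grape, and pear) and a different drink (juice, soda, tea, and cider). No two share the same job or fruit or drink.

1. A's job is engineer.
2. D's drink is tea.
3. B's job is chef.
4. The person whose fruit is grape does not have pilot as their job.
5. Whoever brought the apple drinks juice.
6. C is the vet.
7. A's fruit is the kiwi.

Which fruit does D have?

pear

With clues 1–5, apple is impossible for D's fruit.
With clues 1–6, grape is impossible for D's fruit.
With clues 1–7, kiwi is impossible for D's fruit.
That leaves pear.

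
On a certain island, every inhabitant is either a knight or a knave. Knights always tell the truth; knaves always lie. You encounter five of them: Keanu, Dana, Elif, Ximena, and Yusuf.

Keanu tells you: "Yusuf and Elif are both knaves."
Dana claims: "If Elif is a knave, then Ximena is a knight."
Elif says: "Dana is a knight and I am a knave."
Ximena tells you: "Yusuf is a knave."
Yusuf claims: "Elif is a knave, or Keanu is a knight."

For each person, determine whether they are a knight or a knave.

Keanu: knave, Dana: knave, Elif: knave, Ximena: knave, Yusuf: knight

Consider Keanu. Suppose Keanu is a knight.
Then no assignment of the remaining roles makes every statement match its speaker's type — contradiction.
So Keanu is a knave.
Consider Dana. Suppose Dana is a knight.
Then whichever role Elif has, Elif's statement has the wrong truth value — contradiction.
So Dana is a knave.
With that fixed, Elif's statement is false, so Elif is a knave.
With that fixed, Yusuf's statement is true, so Yusuf is a knight.
With that fixed, Ximena's statement is false, so Ximena is a knave.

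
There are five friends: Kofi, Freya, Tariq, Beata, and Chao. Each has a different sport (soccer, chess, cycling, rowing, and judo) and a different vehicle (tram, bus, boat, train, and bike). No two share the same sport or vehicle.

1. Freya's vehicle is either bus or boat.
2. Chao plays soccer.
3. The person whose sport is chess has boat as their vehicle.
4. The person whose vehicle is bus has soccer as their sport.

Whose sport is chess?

Freya

With clues 1–2, Chao is impossible for the one with sport chess.
With clues 1–4, Beata, Kofi, and Tariq are impossible for the one with sport chess.
That leaves Freya.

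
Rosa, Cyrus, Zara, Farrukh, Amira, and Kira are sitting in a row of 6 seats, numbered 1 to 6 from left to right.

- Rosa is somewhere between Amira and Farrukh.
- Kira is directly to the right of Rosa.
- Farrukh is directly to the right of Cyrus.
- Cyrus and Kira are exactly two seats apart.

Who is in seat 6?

With clue 1, Rosa is ruled out for seat 6.
With clues 1–2, Kira is ruled out for seat 6.
With clues 1–3, Cyrus is ruled out for seat 6.
With clues 1–4, Amira and Zara are ruled out for seat 6.
So seat 6 is Farrukh.

Farrukh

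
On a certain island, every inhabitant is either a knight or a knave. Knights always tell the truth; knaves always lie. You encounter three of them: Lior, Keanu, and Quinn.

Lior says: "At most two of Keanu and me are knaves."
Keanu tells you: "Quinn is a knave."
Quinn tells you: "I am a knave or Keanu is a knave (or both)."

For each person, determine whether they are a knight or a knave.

Lior: knight, Keanu: knave, Quinn: knight

Regardless of anyone's role, Lior's statement is true, so Lior is a knight.
Consider Keanu. Suppose Keanu is a knight.
Then whichever role Quinn has, Quinn's statement has the wrong truth value — contradiction.
So Keanu is a knave.
With that fixed, Quinn's statement is true, so Quinn is a knight.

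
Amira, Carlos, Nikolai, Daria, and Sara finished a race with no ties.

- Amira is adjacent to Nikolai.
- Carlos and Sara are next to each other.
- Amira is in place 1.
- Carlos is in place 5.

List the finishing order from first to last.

From clues 1–2: Daria is in {1,3,5}.
From clues 1–3: Amira → place 1, Nikolai → place 2.
From clues 1–4: Daria → place 3, Sara → place 4, Carlos → place 5.

Amira, Nikolai, Daria, Sara, Carlos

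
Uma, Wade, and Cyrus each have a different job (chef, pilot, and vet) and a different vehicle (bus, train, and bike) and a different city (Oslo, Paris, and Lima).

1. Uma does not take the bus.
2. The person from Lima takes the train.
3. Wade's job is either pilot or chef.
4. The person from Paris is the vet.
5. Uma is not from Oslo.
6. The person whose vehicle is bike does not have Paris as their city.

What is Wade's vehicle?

With clues 1–6, bus and train are impossible for Wade's vehicle.
That leaves bike.

bike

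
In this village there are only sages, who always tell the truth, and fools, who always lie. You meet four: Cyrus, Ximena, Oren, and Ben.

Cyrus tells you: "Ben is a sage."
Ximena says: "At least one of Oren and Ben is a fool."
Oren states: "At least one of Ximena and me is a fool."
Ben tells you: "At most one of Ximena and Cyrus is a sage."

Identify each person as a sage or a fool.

Consider Cyrus. Suppose Cyrus is a fool.
Then no assignment of the remaining roles makes every statement match its speaker's type — contradiction.
So Cyrus is a sage.
Consider Ximena. Suppose Ximena is a sage.
Then whichever role Oren has, Oren's statement has the wrong truth value — contradiction.
So Ximena is a fool.
With that fixed, Oren's statement is true, so Oren is a sage.
With that fixed, Ben's statement is true, so Ben is a sage.

Cyrus: sage, Ximena: fool, Oren: sage, Ben: sage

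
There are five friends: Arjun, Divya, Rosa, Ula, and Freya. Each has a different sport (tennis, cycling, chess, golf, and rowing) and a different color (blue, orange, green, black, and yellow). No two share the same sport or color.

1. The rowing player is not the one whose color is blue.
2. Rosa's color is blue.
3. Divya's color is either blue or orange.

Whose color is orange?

With clues 1–2, Rosa is impossible for the one with color orange.
With clues 1–3, Arjun, Freya, and Ula are impossible for the one with color orange.
That leaves Divya.

Divya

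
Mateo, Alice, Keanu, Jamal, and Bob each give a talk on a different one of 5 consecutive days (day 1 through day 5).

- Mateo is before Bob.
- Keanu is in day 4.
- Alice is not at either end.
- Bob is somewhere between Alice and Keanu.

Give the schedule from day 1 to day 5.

From clue 1: Mateo is in {1,2,3,4}.
From clues 1–2: Keanu → day 4.
From clues 1–3: Alice is in {2,3}.
From clues 1–4: Mateo → day 1, Alice → day 2, Bob → day 3, Jamal → day 5.

Mateo, Alice, Bob, Keanu, Jamal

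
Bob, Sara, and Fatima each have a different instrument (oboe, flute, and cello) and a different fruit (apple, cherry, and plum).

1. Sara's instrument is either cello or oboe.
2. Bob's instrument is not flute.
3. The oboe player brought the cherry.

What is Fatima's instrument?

flute

With clues 1–2, cello and oboe are impossible for Fatima's instrument.
That leaves flute.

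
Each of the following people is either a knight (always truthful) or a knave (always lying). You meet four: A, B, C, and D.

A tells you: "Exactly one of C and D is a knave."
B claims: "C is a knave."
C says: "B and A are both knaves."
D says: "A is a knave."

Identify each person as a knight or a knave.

A: knave, B: knave, C: knight, D: knight

Consider A. Suppose A is a knight.
Then no assignment of the remaining roles makes every statement match its speaker's type — contradiction.
So A is a knave.
With that fixed, D's statement is true, so D is a knight.
Consider B. Suppose B is a knight.
Then no assignment of the remaining roles makes every statement match its speaker's type — contradiction.
So B is a knave.
With that fixed, C's statement is true, so C is a knight.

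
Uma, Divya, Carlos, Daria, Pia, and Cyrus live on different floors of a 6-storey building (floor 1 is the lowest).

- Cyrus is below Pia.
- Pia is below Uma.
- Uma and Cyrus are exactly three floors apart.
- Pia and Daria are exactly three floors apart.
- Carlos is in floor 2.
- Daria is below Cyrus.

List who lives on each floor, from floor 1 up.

Daria, Carlos, Cyrus, Pia, Divya, Uma

From clue 1: Pia is in {2,3,4,5,6}.
From clues 1–2: Uma is in {3,4,5,6}.
From clues 1–3: Uma is in {4,5,6}.
From clues 1–5: Carlos → floor 2, Divya → floor 5.
From clues 1–6: Daria → floor 1, Cyrus → floor 3, Pia → floor 4, Uma → floor 6.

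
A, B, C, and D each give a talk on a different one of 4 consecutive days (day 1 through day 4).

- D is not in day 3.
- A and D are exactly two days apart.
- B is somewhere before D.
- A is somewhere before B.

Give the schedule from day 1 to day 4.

From clue 1: D is in {1,2,4}.
From clues 1–2: A is in {2,3,4}.
From clues 1–3: A is in {2,4}.
From clues 1–4: C → day 1, A → day 2, B → day 3, D → day 4.

C, A, B, D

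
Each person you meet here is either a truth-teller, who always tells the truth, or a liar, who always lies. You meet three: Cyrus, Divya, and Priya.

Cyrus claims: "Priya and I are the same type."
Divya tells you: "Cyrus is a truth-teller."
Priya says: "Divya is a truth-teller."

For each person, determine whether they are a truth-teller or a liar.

Consider Cyrus. Suppose Cyrus is a liar.
Then no assignment of the remaining roles makes every statement match its speaker's type — contradiction.
So Cyrus is a truth-teller.
With that fixed, Divya's statement is true, so Divya is a truth-teller.
With that fixed, Priya's statement is true, so Priya is a truth-teller.

Cyrus: truth-teller, Divya: truth-teller, Priya: truth-teller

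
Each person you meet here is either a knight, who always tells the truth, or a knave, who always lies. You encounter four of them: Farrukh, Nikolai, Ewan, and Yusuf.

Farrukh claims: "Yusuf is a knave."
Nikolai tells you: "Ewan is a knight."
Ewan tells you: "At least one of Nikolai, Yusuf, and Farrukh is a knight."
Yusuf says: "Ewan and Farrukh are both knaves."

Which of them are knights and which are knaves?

Consider Farrukh. Suppose Farrukh is a knave.
Then no assignment of the remaining roles makes every statement match its speaker's type — contradiction.
So Farrukh is a knight.
With that fixed, Ewan's statement is true, so Ewan is a knight.
With that fixed, Yusuf's statement is false, so Yusuf is a knave.
With that fixed, Nikolai's statement is true, so Nikolai is a knight.

Farrukh: knight, Nikolai: knight, Ewan: knight, Yusuf: knave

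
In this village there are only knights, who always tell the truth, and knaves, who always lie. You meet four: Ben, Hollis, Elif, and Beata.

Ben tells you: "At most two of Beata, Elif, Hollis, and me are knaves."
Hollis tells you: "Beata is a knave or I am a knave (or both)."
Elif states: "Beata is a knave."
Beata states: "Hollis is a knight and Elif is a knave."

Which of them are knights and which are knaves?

Consider Ben. Suppose Ben is a knave.
Then no assignment of the remaining roles makes every statement match its speaker's type — contradiction.
So Ben is a knight.
Consider Hollis. Suppose Hollis is a knave.
Then Hollis's own statement would have to be false, but it can't be — contradiction.
So Hollis is a knight.
Consider Elif. Suppose Elif is a knave.
Then no assignment of the remaining roles makes every statement match its speaker's type — contradiction.
So Elif is a knight.
With that fixed, Beata's statement is false, so Beata is a knave.

Ben: knight, Hollis: knight, Elif: knight, Beata: knave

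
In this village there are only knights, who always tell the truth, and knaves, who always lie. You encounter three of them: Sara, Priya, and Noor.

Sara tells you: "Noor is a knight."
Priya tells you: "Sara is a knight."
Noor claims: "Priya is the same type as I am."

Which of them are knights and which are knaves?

Sara: knight, Priya: knight, Noor: knight

Consider Sara. Suppose Sara is a knave.
Then no assignment of the remaining roles makes every statement match its speaker's type — contradiction.
So Sara is a knight.
With that fixed, Priya's statement is true, so Priya is a knight.
Consider Noor. Suppose Noor is a knave.
Then Sara's statement comes out false, contradicting Sara being a knight.
So Noor is a knight.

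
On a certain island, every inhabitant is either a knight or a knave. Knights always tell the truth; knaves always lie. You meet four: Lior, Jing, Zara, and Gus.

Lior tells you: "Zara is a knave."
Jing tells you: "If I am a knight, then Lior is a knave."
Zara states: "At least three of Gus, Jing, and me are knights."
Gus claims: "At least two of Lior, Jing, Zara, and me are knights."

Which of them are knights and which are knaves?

Lior: knave, Jing: knight, Zara: knight, Gus: knight

Consider Lior. Suppose Lior is a knight.
Then whichever role Jing has, Jing's statement has the wrong truth value — contradiction.
So Lior is a knave.
With that fixed, Jing's statement is true, so Jing is a knight.
Consider Zara. Suppose Zara is a knave.
Then Lior's statement comes out true, contradicting Lior being a knave.
So Zara is a knight.
With that fixed, Gus's statement is true, so Gus is a knight.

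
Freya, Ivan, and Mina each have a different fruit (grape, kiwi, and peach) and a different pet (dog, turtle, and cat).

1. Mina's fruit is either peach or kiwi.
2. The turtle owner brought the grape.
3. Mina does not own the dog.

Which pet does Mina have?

cat

With clues 1–2, turtle is impossible for Mina's pet.
With clues 1–3, dog is impossible for Mina's pet.
That leaves cat.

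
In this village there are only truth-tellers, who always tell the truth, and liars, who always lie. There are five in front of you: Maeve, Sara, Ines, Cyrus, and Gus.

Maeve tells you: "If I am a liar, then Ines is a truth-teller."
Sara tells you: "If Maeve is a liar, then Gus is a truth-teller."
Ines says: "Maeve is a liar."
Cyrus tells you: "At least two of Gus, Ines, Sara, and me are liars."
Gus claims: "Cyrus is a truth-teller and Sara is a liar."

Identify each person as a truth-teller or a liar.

Consider Maeve. Suppose Maeve is a liar.
Then no assignment of the remaining roles makes every statement match its speaker's type — contradiction.
So Maeve is a truth-teller.
With that fixed, Sara's statement is true, so Sara is a truth-teller.
With that fixed, Ines's statement is false, so Ines is a liar.
With that fixed, Gus's statement is false, so Gus is a liar.
With that fixed, Cyrus's statement is true, so Cyrus is a truth-teller.

Maeve: truth-teller, Sara: truth-teller, Ines: liar, Cyrus: truth-teller, Gus: liar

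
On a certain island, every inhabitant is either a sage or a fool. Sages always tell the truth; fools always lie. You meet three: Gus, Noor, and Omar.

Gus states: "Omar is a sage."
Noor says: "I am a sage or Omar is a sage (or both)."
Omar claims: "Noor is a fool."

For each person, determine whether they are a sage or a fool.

Gus: fool, Noor: sage, Omar: fool

Consider Gus. Suppose Gus is a sage.
Then no assignment of the remaining roles makes every statement match its speaker's type — contradiction.
So Gus is a fool.
Consider Noor. Suppose Noor is a fool.
Then no assignment of the remaining roles makes every statement match its speaker's type — contradiction.
So Noor is a sage.
With that fixed, Omar's statement is false, so Omar is a fool.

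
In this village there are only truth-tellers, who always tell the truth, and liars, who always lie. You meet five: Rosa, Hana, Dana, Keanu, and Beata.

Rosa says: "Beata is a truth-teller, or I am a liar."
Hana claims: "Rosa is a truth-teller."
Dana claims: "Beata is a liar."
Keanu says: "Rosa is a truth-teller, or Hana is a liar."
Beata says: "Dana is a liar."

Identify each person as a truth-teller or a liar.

Rosa: truth-teller, Hana: truth-teller, Dana: liar, Keanu: truth-teller, Beata: truth-teller

Consider Rosa. Suppose Rosa is a liar.
Then Rosa's own statement would have to be false, but it can't be — contradiction.
So Rosa is a truth-teller.
With that fixed, Hana's statement is true, so Hana is a truth-teller.
With that fixed, Keanu's statement is true, so Keanu is a truth-teller.
Consider Dana. Suppose Dana is a truth-teller.
Then no assignment of the remaining roles makes every statement match its speaker's type — contradiction.
So Dana is a liar.
With that fixed, Beata's statement is true, so Beata is a truth-teller.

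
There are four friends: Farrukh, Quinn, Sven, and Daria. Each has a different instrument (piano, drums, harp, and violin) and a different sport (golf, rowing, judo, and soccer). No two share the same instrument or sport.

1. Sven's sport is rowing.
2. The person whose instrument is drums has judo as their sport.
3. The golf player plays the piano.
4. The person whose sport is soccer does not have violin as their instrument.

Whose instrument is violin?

Sven

With clues 1–4, Daria, Farrukh, and Quinn are impossible for the one with instrument violin.
That leaves Sven.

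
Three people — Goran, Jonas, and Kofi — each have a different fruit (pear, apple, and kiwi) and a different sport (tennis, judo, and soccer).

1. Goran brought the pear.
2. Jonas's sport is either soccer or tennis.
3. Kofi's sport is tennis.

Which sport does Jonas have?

With clues 1–2, judo is impossible for Jonas's sport.
With clues 1–3, tennis is impossible for Jonas's sport.
That leaves soccer.

soccer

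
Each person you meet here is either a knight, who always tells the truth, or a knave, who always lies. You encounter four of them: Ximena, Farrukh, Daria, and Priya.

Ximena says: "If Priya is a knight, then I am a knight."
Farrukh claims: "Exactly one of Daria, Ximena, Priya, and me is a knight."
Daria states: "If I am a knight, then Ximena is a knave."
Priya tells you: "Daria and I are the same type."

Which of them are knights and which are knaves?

Ximena: knave, Farrukh: knave, Daria: knight, Priya: knight

Consider Ximena. Suppose Ximena is a knight.
Then whichever role Daria has, Daria's statement has the wrong truth value — contradiction.
So Ximena is a knave.
With that fixed, Daria's statement is true, so Daria is a knight.
Consider Farrukh. Suppose Farrukh is a knight.
Then Farrukh's own statement would have to be true, but it can't be — contradiction.
So Farrukh is a knave.
Consider Priya. Suppose Priya is a knave.
Then Ximena's statement comes out true, contradicting Ximena being a knave.
So Priya is a knight.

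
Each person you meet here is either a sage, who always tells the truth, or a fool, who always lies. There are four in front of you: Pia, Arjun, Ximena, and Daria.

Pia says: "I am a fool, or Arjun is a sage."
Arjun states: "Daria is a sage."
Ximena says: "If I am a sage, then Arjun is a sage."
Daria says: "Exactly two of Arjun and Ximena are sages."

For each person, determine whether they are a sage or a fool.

Pia: sage, Arjun: sage, Ximena: sage, Daria: sage

Consider Pia. Suppose Pia is a fool.
Then Pia's own statement would have to be false, but it can't be — contradiction.
So Pia is a sage.
Consider Arjun. Suppose Arjun is a fool.
Then Pia's statement comes out false, contradicting Pia being a sage.
So Arjun is a sage.
With that fixed, Ximena's statement is true, so Ximena is a sage.
With that fixed, Daria's statement is true, so Daria is a sage.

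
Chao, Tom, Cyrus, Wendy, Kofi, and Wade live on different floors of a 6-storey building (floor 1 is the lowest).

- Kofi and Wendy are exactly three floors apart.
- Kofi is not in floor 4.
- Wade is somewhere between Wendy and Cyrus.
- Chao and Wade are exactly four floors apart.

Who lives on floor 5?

With clues 1–4, Chao, Cyrus, Kofi, Tom, and Wendy are ruled out for floor 5.
So floor 5 is Wade.

Wade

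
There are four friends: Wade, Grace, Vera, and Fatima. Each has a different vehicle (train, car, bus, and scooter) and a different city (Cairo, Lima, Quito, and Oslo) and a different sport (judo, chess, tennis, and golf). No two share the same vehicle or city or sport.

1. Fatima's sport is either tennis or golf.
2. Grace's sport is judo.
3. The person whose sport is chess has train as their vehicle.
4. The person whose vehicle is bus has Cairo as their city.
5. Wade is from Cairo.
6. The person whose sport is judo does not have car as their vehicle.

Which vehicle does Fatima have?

With clues 1–3, train is impossible for Fatima's vehicle.
With clues 1–5, bus is impossible for Fatima's vehicle.
With clues 1–6, scooter is impossible for Fatima's vehicle.
That leaves car.

car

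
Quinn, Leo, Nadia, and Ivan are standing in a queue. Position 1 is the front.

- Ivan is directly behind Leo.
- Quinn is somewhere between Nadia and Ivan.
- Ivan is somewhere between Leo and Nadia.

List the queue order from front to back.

From clue 1: Leo is in {1,2,3}.
From clues 1–2: Quinn is in {2,3}.
From clues 1–3: Leo → position 1, Ivan → position 2, Quinn → position 3, Nadia → position 4.

Leo, Ivan, Quinn, Nadia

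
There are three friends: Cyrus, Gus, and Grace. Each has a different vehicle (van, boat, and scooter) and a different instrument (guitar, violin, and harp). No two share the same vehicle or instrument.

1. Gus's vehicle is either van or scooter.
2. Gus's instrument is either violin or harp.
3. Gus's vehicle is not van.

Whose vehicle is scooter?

With clues 1–3, Cyrus and Grace are impossible for the one with vehicle scooter.
That leaves Gus.

Gus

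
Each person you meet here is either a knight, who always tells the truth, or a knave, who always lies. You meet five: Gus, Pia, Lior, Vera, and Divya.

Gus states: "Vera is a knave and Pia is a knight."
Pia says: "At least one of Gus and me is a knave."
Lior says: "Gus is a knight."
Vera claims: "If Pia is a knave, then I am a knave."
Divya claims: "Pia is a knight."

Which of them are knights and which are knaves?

Consider Gus. Suppose Gus is a knight.
Then whichever role Pia has, Pia's statement has the wrong truth value — contradiction.
So Gus is a knave.
With that fixed, Pia's statement is true, so Pia is a knight.
With that fixed, Lior's statement is false, so Lior is a knave.
With that fixed, Vera's statement is true, so Vera is a knight.
With that fixed, Divya's statement is true, so Divya is a knight.

Gus: knave, Pia: knight, Lior: knave, Vera: knight, Divya: knight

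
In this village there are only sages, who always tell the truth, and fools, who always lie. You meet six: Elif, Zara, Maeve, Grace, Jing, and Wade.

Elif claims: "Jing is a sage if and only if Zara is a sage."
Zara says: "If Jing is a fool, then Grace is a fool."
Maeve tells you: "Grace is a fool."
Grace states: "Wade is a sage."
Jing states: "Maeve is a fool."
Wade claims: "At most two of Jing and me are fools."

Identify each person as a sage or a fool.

Regardless of anyone's role, Wade's statement is true, so Wade is a sage.
With that fixed, Grace's statement is true, so Grace is a sage.
With that fixed, Maeve's statement is false, so Maeve is a fool.
With that fixed, Jing's statement is true, so Jing is a sage.
With that fixed, Zara's statement is true, so Zara is a sage.
With that fixed, Elif's statement is true, so Elif is a sage.

Elif: sage, Zara: sage, Maeve: fool, Grace: sage, Jing: sage, Wade: sage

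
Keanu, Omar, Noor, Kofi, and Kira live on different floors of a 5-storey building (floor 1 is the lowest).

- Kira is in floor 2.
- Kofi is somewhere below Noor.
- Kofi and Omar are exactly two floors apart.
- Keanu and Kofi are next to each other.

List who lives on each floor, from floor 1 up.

From clue 1: Kira → floor 2.
From clues 1–2: Noor is in {3,4,5}.
From clues 1–3: Noor is in {4,5}.
From clues 1–4: Omar → floor 1, Kofi → floor 3, Keanu → floor 4, Noor → floor 5.

Omar, Kira, Kofi, Keanu, Noor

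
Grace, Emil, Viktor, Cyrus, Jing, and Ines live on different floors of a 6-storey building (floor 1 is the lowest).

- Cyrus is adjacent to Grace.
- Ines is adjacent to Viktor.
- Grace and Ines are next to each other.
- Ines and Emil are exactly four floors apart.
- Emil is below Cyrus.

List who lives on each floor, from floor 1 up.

Emil, Jing, Cyrus, Grace, Ines, Viktor

From clues 1–3: Grace is in {2,3,4,5}.
From clues 1–4: Grace is in {3,4}.
From clues 1–5: Emil → floor 1, Jing → floor 2, Cyrus → floor 3, Grace → floor 4, Ines → floor 5, Viktor → floor 6.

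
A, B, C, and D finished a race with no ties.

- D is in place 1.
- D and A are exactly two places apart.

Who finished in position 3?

With clue 1, D is ruled out for place 3.
With clues 1–2, B and C are ruled out for place 3.
So place 3 is A.

A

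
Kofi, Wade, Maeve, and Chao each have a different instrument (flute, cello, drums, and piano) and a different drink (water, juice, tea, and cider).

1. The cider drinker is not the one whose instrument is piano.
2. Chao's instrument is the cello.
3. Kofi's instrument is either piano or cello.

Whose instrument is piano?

With clues 1–2, Chao is impossible for the one with instrument piano.
With clues 1–3, Maeve and Wade are impossible for the one with instrument piano.
That leaves Kofi.

Kofi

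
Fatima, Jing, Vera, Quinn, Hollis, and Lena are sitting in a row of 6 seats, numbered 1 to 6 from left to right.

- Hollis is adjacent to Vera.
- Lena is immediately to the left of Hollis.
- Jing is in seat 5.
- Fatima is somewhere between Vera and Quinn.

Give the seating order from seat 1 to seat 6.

From clues 1–2: Vera is in {3,4,5,6}.
From clues 1–3: Jing → seat 5.
From clues 1–4: Lena → seat 1, Hollis → seat 2, Vera → seat 3, Fatima → seat 4, Quinn → seat 6.

Lena, Hollis, Vera, Fatima, Jing, Quinn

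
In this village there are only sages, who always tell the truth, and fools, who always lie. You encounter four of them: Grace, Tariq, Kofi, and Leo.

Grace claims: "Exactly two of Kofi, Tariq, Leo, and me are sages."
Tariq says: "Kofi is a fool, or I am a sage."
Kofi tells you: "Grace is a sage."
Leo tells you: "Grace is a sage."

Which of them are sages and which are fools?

Consider Grace. Suppose Grace is a sage.
Then no assignment of the remaining roles makes every statement match its speaker's type — contradiction.
So Grace is a fool.
With that fixed, Kofi's statement is false, so Kofi is a fool.
With that fixed, Leo's statement is false, so Leo is a fool.
With that fixed, Tariq's statement is true, so Tariq is a sage.

Grace: fool, Tariq: sage, Kofi: fool, Leo: fool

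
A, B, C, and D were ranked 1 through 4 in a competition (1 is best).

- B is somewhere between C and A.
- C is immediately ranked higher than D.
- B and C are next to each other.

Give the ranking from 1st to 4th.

A, B, C, D

From clue 1: B is in {2,3}.
From clues 1–2: A is in {1,4}.
From clues 1–3: A → rank 1, B → rank 2, C → rank 3, D → rank 4.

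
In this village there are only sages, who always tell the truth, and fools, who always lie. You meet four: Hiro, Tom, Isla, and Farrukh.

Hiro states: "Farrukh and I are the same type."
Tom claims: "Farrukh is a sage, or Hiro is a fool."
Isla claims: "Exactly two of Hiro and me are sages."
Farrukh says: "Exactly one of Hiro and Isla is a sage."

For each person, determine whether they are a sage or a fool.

Hiro: sage, Tom: sage, Isla: fool, Farrukh: sage

Consider Hiro. Suppose Hiro is a fool.
Then no assignment of the remaining roles makes every statement match its speaker's type — contradiction.
So Hiro is a sage.
Consider Tom. Suppose Tom is a fool.
Then no assignment of the remaining roles makes every statement match its speaker's type — contradiction.
So Tom is a sage.
Consider Isla. Suppose Isla is a sage.
Then no assignment of the remaining roles makes every statement match its speaker's type — contradiction.
So Isla is a fool.
With that fixed, Farrukh's statement is true, so Farrukh is a sage.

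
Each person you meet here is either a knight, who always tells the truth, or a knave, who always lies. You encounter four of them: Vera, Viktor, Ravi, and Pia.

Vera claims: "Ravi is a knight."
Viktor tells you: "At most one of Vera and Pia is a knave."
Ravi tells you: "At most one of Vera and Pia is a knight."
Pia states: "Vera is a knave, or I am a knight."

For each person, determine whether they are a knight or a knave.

Vera: knight, Viktor: knight, Ravi: knight, Pia: knave

Consider Vera. Suppose Vera is a knave.
Then no assignment of the remaining roles makes every statement match its speaker's type — contradiction.
So Vera is a knight.
With that fixed, Viktor's statement is true, so Viktor is a knight.
Consider Ravi. Suppose Ravi is a knave.
Then Vera's statement comes out false, contradicting Vera being a knight.
So Ravi is a knight.
Consider Pia. Suppose Pia is a knight.
Then Ravi's statement comes out false, contradicting Ravi being a knight.
So Pia is a knave.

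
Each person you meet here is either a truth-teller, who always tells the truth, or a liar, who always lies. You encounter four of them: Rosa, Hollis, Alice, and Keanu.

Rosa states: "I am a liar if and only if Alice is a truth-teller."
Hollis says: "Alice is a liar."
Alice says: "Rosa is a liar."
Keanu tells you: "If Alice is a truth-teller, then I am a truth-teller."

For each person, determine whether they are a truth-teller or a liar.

Consider Rosa. Suppose Rosa is a liar.
Then no assignment of the remaining roles makes every statement match its speaker's type — contradiction.
So Rosa is a truth-teller.
With that fixed, Alice's statement is false, so Alice is a liar.
With that fixed, Keanu's statement is true, so Keanu is a truth-teller.
With that fixed, Hollis's statement is true, so Hollis is a truth-teller.

Rosa: truth-teller, Hollis: truth-teller, Alice: liar, Keanu: truth-teller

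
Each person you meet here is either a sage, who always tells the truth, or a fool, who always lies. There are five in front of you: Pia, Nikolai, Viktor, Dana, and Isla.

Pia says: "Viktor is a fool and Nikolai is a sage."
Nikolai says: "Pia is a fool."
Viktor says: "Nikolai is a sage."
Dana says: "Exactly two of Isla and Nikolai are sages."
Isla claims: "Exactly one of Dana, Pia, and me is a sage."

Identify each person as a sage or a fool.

Pia: fool, Nikolai: sage, Viktor: sage, Dana: fool, Isla: fool

Consider Pia. Suppose Pia is a sage.
Then no assignment of the remaining roles makes every statement match its speaker's type — contradiction.
So Pia is a fool.
With that fixed, Nikolai's statement is true, so Nikolai is a sage.
With that fixed, Viktor's statement is true, so Viktor is a sage.
Consider Dana. Suppose Dana is a sage.
Then whichever role Isla has, Isla's statement has the wrong truth value — contradiction.
So Dana is a fool.
Consider Isla. Suppose Isla is a sage.
Then Dana's statement comes out true, contradicting Dana being a fool.
So Isla is a fool.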